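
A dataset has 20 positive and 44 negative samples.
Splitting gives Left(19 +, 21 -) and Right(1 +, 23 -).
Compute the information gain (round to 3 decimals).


H(parent) = 0.8960. H(left) = 0.9982, H(right) = 0.2499. Weighted = (40/64)*0.9982 + (24/64)*0.2499 = 0.7176. IG = 0.8960 - 0.7176 = 0.1784, which rounds to 0.178.

0.178


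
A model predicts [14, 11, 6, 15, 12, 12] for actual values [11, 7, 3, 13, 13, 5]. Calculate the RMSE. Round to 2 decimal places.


MSE = 14.6667. RMSE = sqrt(14.6667) = 3.83.

3.83


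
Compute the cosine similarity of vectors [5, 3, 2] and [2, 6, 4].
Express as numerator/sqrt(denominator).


dot = 36. |a|^2 = 38, |b|^2 = 56. cos = 36/sqrt(2128).

36/sqrt(2128)


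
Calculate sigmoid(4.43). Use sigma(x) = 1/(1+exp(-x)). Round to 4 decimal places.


sigma(4.43) = 1/(1+e^(-4.43)) = 1/(1+0.011914) = 1/1.011914 = 0.9882.

0.9882


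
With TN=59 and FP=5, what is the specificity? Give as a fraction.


Specificity = TN / (TN + FP) = 59 / 64 = 59/64.

59/64


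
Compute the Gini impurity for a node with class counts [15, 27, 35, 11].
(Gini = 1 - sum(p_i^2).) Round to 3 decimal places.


Total = 88. Proportions: 15/88, 27/88, 35/88, 11/88. sum(p_i^2) = 0.2970. Gini = 1 - 0.2970 = 0.7030, which rounds to 0.703.

0.703


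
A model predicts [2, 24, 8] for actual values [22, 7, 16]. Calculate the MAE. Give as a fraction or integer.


MAE = (1/3) * (|22-2|=20 + |7-24|=17 + |16-8|=8). Sum = 45. MAE = 15.

15


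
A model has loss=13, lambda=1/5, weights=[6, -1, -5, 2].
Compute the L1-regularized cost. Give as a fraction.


L1 norm = sum(|w|) = 14. J = 13 + 1/5 * 14 = 79/5.

79/5


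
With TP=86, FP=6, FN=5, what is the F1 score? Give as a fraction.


Precision = 86/92 = 43/46. Recall = 86/91 = 86/91. F1 = 2*P*R/(P+R) = 172/183.

172/183


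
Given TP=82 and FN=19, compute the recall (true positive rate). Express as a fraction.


Recall = TP / (TP + FN) = 82 / 101 = 82/101.

82/101


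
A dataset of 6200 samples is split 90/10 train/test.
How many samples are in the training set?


Test set = 6200 * 10% = 620. Training set = 6200 - 620 = 5580.

5580


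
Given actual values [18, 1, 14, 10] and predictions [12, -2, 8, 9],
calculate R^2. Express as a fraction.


Mean(y) = 43/4. SS_res = 82. SS_tot = 635/4. R^2 = 1 - 82/(635/4) = 307/635.

307/635


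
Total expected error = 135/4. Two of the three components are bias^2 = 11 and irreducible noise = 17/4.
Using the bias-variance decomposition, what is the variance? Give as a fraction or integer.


Total error = bias^2 + variance + irreducible noise. So variance = 135/4 - 11 - 17/4 = 37/2.

37/2


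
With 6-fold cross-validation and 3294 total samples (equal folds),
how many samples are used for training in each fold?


Each validation fold has 3294/6 = 549 samples. Training set = 3294 - 549 = 2745.

2745


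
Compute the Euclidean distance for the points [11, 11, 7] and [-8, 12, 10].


d = sqrt(sum of squared differences). (11--8)^2=361, (11-12)^2=1, (7-10)^2=9. Sum = 371.

sqrt(371)


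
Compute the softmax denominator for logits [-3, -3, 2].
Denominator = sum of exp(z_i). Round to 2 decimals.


Denom = e^-3=0.0498 + e^-3=0.0498 + e^2=7.3891. Sum = 7.4887, which rounds to 7.49.

7.49


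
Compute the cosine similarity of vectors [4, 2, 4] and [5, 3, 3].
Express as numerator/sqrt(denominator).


dot = 38. |a|^2 = 36, |b|^2 = 43. cos = 38/sqrt(1548).

38/sqrt(1548)


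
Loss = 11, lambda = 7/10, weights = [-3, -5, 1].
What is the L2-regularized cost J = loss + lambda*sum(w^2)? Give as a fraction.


L2 sq norm = sum(w^2) = 35. J = 11 + 7/10 * 35 = 71/2.

71/2


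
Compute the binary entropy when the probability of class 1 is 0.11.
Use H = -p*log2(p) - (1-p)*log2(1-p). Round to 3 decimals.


H = -0.11*log2(0.11) - 0.89*log2(0.89) = 0.500.

0.500


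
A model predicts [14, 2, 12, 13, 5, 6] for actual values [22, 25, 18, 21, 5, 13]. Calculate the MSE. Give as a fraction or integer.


MSE = (1/6) * ((22-14)^2=64 + (25-2)^2=529 + (18-12)^2=36 + (21-13)^2=64 + (5-5)^2=0 + (13-6)^2=49). Sum = 742. MSE = 371/3.

371/3


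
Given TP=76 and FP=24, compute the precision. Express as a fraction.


Precision = TP / (TP + FP) = 76 / 100 = 19/25.

19/25


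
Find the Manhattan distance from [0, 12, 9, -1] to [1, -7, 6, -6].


d = sum of absolute differences: |0-1|=1 + |12--7|=19 + |9-6|=3 + |-1--6|=5 = 28.

28


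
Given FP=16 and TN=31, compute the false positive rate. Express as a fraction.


FPR = FP / (FP + TN) = 16 / 47 = 16/47.

16/47


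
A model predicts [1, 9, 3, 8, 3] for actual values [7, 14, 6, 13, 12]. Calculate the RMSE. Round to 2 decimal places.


MSE = 35.2000. RMSE = sqrt(35.2000) = 5.93.

5.93


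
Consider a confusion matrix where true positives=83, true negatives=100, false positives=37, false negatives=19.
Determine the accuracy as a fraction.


Accuracy = (TP + TN) / (TP + TN + FP + FN) = (83 + 100) / 239 = 183/239.

183/239


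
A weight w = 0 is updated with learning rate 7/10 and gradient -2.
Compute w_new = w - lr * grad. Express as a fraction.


w_new = 0 - 7/10 * -2 = 0 - -7/5 = 7/5.

7/5


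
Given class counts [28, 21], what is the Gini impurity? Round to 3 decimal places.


Total = 49. Proportions: 28/49, 21/49. sum(p_i^2) = 0.5102. Gini = 1 - 0.5102 = 0.4898, which rounds to 0.490.

0.490


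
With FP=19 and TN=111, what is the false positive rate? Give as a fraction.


FPR = FP / (FP + TN) = 19 / 130 = 19/130.

19/130


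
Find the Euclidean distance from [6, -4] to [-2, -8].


d = sqrt(sum of squared differences). (6--2)^2=64, (-4--8)^2=16. Sum = 80.

sqrt(80)


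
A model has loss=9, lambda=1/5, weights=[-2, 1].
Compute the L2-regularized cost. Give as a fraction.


L2 sq norm = sum(w^2) = 5. J = 9 + 1/5 * 5 = 10.

10


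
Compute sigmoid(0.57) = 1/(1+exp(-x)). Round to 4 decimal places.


sigma(0.57) = 1/(1+e^(-0.57)) = 1/(1+0.565525) = 1/1.565525 = 0.6388.

0.6388


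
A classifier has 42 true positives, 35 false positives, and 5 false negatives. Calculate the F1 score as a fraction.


Precision = 42/77 = 6/11. Recall = 42/47 = 42/47. F1 = 2*P*R/(P+R) = 21/31.

21/31


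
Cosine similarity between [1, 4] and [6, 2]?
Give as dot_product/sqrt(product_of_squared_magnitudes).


dot = 14. |a|^2 = 17, |b|^2 = 40. cos = 14/sqrt(680).

14/sqrt(680)


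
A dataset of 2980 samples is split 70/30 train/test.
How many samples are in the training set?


Test set = 2980 * 30% = 894. Training set = 2980 - 894 = 2086.

2086


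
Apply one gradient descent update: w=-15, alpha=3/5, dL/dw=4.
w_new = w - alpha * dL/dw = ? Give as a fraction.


w_new = -15 - 3/5 * 4 = -15 - 12/5 = -87/5.

-87/5


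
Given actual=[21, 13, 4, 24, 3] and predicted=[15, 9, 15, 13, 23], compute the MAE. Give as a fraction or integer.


MAE = (1/5) * (|21-15|=6 + |13-9|=4 + |4-15|=11 + |24-13|=11 + |3-23|=20). Sum = 52. MAE = 52/5.

52/5


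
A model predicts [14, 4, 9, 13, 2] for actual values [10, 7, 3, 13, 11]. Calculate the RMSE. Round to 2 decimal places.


MSE = 28.4000. RMSE = sqrt(28.4000) = 5.33.

5.33


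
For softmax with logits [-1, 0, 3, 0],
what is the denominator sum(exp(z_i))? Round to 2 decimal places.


Denom = e^-1=0.3679 + e^0=1.0000 + e^3=20.0855 + e^0=1.0000. Sum = 22.4534, which rounds to 22.45.

22.45


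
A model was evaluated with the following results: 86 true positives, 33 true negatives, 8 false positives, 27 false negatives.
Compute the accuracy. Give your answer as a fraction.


Accuracy = (TP + TN) / (TP + TN + FP + FN) = (86 + 33) / 154 = 17/22.

17/22


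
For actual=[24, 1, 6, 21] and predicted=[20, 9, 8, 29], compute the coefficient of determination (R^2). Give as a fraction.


Mean(y) = 13. SS_res = 148. SS_tot = 378. R^2 = 1 - 148/(378) = 115/189.

115/189


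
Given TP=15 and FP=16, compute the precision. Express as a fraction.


Precision = TP / (TP + FP) = 15 / 31 = 15/31.

15/31


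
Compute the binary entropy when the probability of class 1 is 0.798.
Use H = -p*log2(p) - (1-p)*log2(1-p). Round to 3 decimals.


H = -0.798*log2(0.798) - 0.202*log2(0.202) = 0.726.

0.726


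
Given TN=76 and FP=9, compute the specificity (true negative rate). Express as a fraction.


Specificity = TN / (TN + FP) = 76 / 85 = 76/85.

76/85


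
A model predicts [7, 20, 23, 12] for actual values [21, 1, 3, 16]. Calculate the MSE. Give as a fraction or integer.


MSE = (1/4) * ((21-7)^2=196 + (1-20)^2=361 + (3-23)^2=400 + (16-12)^2=16). Sum = 973. MSE = 973/4.

973/4


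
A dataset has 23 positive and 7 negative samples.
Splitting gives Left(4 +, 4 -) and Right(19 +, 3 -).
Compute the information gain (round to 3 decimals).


H(parent) = 0.7838. H(left) = 1.0000, H(right) = 0.5746. Weighted = (8/30)*1.0000 + (22/30)*0.5746 = 0.6880. IG = 0.7838 - 0.6880 = 0.0958, which rounds to 0.096.

0.096


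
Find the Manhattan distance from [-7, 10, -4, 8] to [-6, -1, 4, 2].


d = sum of absolute differences: |-7--6|=1 + |10--1|=11 + |-4-4|=8 + |8-2|=6 = 26.

26


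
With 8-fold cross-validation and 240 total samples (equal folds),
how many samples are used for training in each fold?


Each validation fold has 240/8 = 30 samples. Training set = 240 - 30 = 210.

210


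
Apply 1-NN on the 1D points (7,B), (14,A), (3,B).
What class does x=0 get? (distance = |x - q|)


Distances: |7-0|=7, |14-0|=14, |3-0|=3. 1 nearest: (3,B). Counts: {'B': 1}. Majority class: B.

B


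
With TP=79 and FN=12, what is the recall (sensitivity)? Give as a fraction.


Recall = TP / (TP + FN) = 79 / 91 = 79/91.

79/91


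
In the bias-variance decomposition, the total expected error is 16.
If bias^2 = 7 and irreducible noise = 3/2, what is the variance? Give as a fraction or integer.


Total error = bias^2 + variance + irreducible noise. So variance = 16 - 7 - 3/2 = 15/2.

15/2


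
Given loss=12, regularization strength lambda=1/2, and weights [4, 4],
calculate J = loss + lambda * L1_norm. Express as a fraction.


L1 norm = sum(|w|) = 8. J = 12 + 1/2 * 8 = 16.

16


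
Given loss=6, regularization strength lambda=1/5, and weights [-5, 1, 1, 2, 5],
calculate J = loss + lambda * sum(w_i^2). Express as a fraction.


L2 sq norm = sum(w^2) = 56. J = 6 + 1/5 * 56 = 86/5.

86/5


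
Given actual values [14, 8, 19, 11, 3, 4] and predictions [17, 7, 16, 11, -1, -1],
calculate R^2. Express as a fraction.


Mean(y) = 59/6. SS_res = 60. SS_tot = 1121/6. R^2 = 1 - 60/(1121/6) = 761/1121.

761/1121


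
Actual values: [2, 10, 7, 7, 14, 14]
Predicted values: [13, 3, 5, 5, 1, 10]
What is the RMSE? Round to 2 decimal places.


MSE = 60.5000. RMSE = sqrt(60.5000) = 7.78.

7.78


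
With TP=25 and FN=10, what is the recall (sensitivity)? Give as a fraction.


Recall = TP / (TP + FN) = 25 / 35 = 5/7.

5/7


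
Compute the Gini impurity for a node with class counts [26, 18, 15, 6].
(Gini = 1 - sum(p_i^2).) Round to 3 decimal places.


Total = 65. Proportions: 26/65, 18/65, 15/65, 6/65. sum(p_i^2) = 0.2985. Gini = 1 - 0.2985 = 0.7015, which rounds to 0.702.

0.702


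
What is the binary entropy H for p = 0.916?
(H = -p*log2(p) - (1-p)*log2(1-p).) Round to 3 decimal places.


H = -0.916*log2(0.916) - 0.084*log2(0.084) = 0.416.

0.416


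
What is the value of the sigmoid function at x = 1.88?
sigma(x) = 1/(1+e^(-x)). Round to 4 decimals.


sigma(1.88) = 1/(1+e^(-1.88)) = 1/(1+0.152590) = 1/1.152590 = 0.8676.

0.8676


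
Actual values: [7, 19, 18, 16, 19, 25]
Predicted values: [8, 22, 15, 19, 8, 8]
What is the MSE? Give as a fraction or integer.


MSE = (1/6) * ((7-8)^2=1 + (19-22)^2=9 + (18-15)^2=9 + (16-19)^2=9 + (19-8)^2=121 + (25-8)^2=289). Sum = 438. MSE = 73.

73


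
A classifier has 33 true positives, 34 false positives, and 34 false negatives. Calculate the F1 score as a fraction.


Precision = 33/67 = 33/67. Recall = 33/67 = 33/67. F1 = 2*P*R/(P+R) = 33/67.

33/67


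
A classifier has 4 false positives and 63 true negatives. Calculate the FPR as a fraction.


FPR = FP / (FP + TN) = 4 / 67 = 4/67.

4/67


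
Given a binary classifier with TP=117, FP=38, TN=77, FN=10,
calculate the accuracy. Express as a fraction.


Accuracy = (TP + TN) / (TP + TN + FP + FN) = (117 + 77) / 242 = 97/121.

97/121


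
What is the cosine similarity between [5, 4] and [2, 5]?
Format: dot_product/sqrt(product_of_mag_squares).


dot = 30. |a|^2 = 41, |b|^2 = 29. cos = 30/sqrt(1189).

30/sqrt(1189)


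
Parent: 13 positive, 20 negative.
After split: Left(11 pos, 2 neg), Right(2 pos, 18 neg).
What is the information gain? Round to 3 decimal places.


H(parent) = 0.9673. H(left) = 0.6194, H(right) = 0.4690. Weighted = (13/33)*0.6194 + (20/33)*0.4690 = 0.5282. IG = 0.9673 - 0.5282 = 0.4391, which rounds to 0.439.

0.439


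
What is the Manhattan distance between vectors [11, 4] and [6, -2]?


d = sum of absolute differences: |11-6|=5 + |4--2|=6 = 11.

11


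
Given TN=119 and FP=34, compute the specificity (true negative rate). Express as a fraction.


Specificity = TN / (TN + FP) = 119 / 153 = 7/9.

7/9


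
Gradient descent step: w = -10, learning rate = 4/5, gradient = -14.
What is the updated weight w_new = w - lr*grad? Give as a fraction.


w_new = -10 - 4/5 * -14 = -10 - -56/5 = 6/5.

6/5


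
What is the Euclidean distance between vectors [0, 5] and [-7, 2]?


d = sqrt(sum of squared differences). (0--7)^2=49, (5-2)^2=9. Sum = 58.

sqrt(58)


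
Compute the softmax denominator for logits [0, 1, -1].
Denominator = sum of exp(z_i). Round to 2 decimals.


Denom = e^0=1.0000 + e^1=2.7183 + e^-1=0.3679. Sum = 4.0862, which rounds to 4.09.

4.09


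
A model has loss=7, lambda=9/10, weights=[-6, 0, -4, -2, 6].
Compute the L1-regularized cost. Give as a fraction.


L1 norm = sum(|w|) = 18. J = 7 + 9/10 * 18 = 116/5.

116/5


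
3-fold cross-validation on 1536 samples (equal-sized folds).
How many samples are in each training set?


Each validation fold has 1536/3 = 512 samples. Training set = 1536 - 512 = 1024.

1024


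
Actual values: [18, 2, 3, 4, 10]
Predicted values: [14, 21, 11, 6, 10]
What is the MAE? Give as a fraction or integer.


MAE = (1/5) * (|18-14|=4 + |2-21|=19 + |3-11|=8 + |4-6|=2 + |10-10|=0). Sum = 33. MAE = 33/5.

33/5


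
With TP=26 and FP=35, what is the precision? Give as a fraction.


Precision = TP / (TP + FP) = 26 / 61 = 26/61.

26/61


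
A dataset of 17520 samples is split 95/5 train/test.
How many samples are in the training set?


Test set = 17520 * 5% = 876. Training set = 17520 - 876 = 16644.

16644


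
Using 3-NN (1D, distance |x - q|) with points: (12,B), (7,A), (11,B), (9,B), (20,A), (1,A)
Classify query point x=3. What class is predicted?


Distances: |12-3|=9, |7-3|=4, |11-3|=8, |9-3|=6, |20-3|=17, |1-3|=2. 3 nearest: (1,A), (7,A), (9,B). Counts: {'A': 2, 'B': 1}. Majority class: A.

A


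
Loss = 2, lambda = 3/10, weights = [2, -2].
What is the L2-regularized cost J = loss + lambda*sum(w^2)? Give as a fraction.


L2 sq norm = sum(w^2) = 8. J = 2 + 3/10 * 8 = 22/5.

22/5


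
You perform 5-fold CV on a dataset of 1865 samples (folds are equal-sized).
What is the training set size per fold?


Each validation fold has 1865/5 = 373 samples. Training set = 1865 - 373 = 1492.

1492


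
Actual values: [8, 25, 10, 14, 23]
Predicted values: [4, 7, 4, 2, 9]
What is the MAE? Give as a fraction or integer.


MAE = (1/5) * (|8-4|=4 + |25-7|=18 + |10-4|=6 + |14-2|=12 + |23-9|=14). Sum = 54. MAE = 54/5.

54/5


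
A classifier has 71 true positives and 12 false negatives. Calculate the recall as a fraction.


Recall = TP / (TP + FN) = 71 / 83 = 71/83.

71/83


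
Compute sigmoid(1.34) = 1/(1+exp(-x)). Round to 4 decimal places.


sigma(1.34) = 1/(1+e^(-1.34)) = 1/(1+0.261846) = 1/1.261846 = 0.7925.

0.7925


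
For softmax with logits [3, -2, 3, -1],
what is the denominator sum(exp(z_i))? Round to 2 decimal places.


Denom = e^3=20.0855 + e^-2=0.1353 + e^3=20.0855 + e^-1=0.3679. Sum = 40.6742, which rounds to 40.67.

40.67


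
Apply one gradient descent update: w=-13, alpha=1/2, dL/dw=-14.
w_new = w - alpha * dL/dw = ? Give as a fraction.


w_new = -13 - 1/2 * -14 = -13 - -7 = -6.

-6


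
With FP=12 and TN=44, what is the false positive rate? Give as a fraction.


FPR = FP / (FP + TN) = 12 / 56 = 3/14.

3/14


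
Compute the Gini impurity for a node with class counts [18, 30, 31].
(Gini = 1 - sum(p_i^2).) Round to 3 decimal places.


Total = 79. Proportions: 18/79, 30/79, 31/79. sum(p_i^2) = 0.3501. Gini = 1 - 0.3501 = 0.6499, which rounds to 0.650.

0.650


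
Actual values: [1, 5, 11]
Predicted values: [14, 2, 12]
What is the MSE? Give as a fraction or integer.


MSE = (1/3) * ((1-14)^2=169 + (5-2)^2=9 + (11-12)^2=1). Sum = 179. MSE = 179/3.

179/3


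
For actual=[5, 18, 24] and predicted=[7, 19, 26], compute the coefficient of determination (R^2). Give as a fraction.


Mean(y) = 47/3. SS_res = 9. SS_tot = 566/3. R^2 = 1 - 9/(566/3) = 539/566.

539/566


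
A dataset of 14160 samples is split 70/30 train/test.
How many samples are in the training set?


Test set = 14160 * 30% = 4248. Training set = 14160 - 4248 = 9912.

9912


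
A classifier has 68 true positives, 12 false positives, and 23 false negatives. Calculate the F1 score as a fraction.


Precision = 68/80 = 17/20. Recall = 68/91 = 68/91. F1 = 2*P*R/(P+R) = 136/171.

136/171


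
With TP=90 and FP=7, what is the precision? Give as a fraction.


Precision = TP / (TP + FP) = 90 / 97 = 90/97.

90/97


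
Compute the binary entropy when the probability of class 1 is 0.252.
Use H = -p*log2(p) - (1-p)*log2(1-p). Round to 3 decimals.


H = -0.252*log2(0.252) - 0.748*log2(0.748) = 0.814.

0.814


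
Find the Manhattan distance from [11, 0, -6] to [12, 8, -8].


d = sum of absolute differences: |11-12|=1 + |0-8|=8 + |-6--8|=2 = 11.

11


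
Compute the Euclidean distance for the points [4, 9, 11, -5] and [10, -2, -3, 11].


d = sqrt(sum of squared differences). (4-10)^2=36, (9--2)^2=121, (11--3)^2=196, (-5-11)^2=256. Sum = 609.

sqrt(609)


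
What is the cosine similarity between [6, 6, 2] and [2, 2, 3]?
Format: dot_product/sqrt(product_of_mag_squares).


dot = 30. |a|^2 = 76, |b|^2 = 17. cos = 30/sqrt(1292).

30/sqrt(1292)


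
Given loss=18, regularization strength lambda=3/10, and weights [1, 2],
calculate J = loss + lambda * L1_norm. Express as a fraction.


L1 norm = sum(|w|) = 3. J = 18 + 3/10 * 3 = 189/10.

189/10


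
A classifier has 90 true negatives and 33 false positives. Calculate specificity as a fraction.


Specificity = TN / (TN + FP) = 90 / 123 = 30/41.

30/41


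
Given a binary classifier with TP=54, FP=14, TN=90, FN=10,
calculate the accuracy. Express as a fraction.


Accuracy = (TP + TN) / (TP + TN + FP + FN) = (54 + 90) / 168 = 6/7.

6/7


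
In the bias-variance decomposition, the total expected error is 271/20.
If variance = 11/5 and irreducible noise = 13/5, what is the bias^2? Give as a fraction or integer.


Total error = bias^2 + variance + irreducible noise. So bias^2 = 271/20 - 11/5 - 13/5 = 35/4.

35/4


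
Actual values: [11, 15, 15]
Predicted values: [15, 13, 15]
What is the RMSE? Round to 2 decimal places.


MSE = 6.6667. RMSE = sqrt(6.6667) = 2.58.

2.58


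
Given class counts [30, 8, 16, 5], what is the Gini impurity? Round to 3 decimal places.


Total = 59. Proportions: 30/59, 8/59, 16/59, 5/59. sum(p_i^2) = 0.3577. Gini = 1 - 0.3577 = 0.6423, which rounds to 0.642.

0.642


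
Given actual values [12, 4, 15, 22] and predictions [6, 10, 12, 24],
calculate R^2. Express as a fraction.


Mean(y) = 53/4. SS_res = 85. SS_tot = 667/4. R^2 = 1 - 85/(667/4) = 327/667.

327/667


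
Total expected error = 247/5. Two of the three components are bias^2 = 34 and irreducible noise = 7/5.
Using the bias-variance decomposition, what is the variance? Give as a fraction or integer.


Total error = bias^2 + variance + irreducible noise. So variance = 247/5 - 34 - 7/5 = 14.

14


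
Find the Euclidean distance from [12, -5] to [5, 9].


d = sqrt(sum of squared differences). (12-5)^2=49, (-5-9)^2=196. Sum = 245.

sqrt(245)


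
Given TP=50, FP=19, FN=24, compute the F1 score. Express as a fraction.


Precision = 50/69 = 50/69. Recall = 50/74 = 25/37. F1 = 2*P*R/(P+R) = 100/143.

100/143


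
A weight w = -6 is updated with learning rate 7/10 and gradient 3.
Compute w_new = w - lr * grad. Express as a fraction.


w_new = -6 - 7/10 * 3 = -6 - 21/10 = -81/10.

-81/10


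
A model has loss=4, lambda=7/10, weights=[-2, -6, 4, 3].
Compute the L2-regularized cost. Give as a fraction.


L2 sq norm = sum(w^2) = 65. J = 4 + 7/10 * 65 = 99/2.

99/2


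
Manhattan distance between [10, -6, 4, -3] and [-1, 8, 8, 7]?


d = sum of absolute differences: |10--1|=11 + |-6-8|=14 + |4-8|=4 + |-3-7|=10 = 39.

39


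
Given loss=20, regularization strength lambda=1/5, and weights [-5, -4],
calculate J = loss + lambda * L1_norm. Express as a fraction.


L1 norm = sum(|w|) = 9. J = 20 + 1/5 * 9 = 109/5.

109/5


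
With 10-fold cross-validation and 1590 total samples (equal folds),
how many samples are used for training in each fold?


Each validation fold has 1590/10 = 159 samples. Training set = 1590 - 159 = 1431.

1431


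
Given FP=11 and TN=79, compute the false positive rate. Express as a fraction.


FPR = FP / (FP + TN) = 11 / 90 = 11/90.

11/90


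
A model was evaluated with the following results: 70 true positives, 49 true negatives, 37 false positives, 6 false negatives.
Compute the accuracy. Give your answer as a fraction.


Accuracy = (TP + TN) / (TP + TN + FP + FN) = (70 + 49) / 162 = 119/162.

119/162


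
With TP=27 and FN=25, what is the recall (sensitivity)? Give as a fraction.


Recall = TP / (TP + FN) = 27 / 52 = 27/52.

27/52


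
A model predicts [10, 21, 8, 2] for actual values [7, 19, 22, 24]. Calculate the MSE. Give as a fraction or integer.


MSE = (1/4) * ((7-10)^2=9 + (19-21)^2=4 + (22-8)^2=196 + (24-2)^2=484). Sum = 693. MSE = 693/4.

693/4


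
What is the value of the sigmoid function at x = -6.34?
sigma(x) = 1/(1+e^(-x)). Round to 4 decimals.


sigma(-6.34) = 1/(1+e^(6.34)) = 1/(1+566.796311) = 1/567.796311 = 0.0018.

0.0018


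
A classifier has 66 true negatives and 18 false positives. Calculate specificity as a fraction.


Specificity = TN / (TN + FP) = 66 / 84 = 11/14.

11/14


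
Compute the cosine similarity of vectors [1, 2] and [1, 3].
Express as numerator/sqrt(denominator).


dot = 7. |a|^2 = 5, |b|^2 = 10. cos = 7/sqrt(50).

7/sqrt(50)


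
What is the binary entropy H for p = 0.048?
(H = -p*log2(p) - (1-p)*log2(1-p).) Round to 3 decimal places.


H = -0.048*log2(0.048) - 0.952*log2(0.952) = 0.278.

0.278


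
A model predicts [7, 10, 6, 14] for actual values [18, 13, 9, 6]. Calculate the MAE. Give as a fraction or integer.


MAE = (1/4) * (|18-7|=11 + |13-10|=3 + |9-6|=3 + |6-14|=8). Sum = 25. MAE = 25/4.

25/4


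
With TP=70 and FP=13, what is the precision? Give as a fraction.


Precision = TP / (TP + FP) = 70 / 83 = 70/83.

70/83


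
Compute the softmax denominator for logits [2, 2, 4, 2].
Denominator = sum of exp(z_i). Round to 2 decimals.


Denom = e^2=7.3891 + e^2=7.3891 + e^4=54.5982 + e^2=7.3891. Sum = 76.7655, which rounds to 76.77.

76.77


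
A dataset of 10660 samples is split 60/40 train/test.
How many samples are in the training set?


Test set = 10660 * 40% = 4264. Training set = 10660 - 4264 = 6396.

6396


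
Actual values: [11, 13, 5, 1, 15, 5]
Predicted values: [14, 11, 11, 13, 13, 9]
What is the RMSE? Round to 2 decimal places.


MSE = 35.5000. RMSE = sqrt(35.5000) = 5.96.

5.96


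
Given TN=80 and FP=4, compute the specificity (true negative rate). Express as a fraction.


Specificity = TN / (TN + FP) = 80 / 84 = 20/21.

20/21


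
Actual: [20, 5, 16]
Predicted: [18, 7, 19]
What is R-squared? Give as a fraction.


Mean(y) = 41/3. SS_res = 17. SS_tot = 362/3. R^2 = 1 - 17/(362/3) = 311/362.

311/362


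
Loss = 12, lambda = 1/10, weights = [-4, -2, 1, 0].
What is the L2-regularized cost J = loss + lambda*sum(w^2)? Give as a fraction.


L2 sq norm = sum(w^2) = 21. J = 12 + 1/10 * 21 = 141/10.

141/10


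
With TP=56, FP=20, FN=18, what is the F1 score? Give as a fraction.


Precision = 56/76 = 14/19. Recall = 56/74 = 28/37. F1 = 2*P*R/(P+R) = 56/75.

56/75


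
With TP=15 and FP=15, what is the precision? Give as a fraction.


Precision = TP / (TP + FP) = 15 / 30 = 1/2.

1/2


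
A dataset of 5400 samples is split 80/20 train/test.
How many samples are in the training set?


Test set = 5400 * 20% = 1080. Training set = 5400 - 1080 = 4320.

4320


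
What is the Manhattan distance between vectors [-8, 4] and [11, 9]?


d = sum of absolute differences: |-8-11|=19 + |4-9|=5 = 24.

24


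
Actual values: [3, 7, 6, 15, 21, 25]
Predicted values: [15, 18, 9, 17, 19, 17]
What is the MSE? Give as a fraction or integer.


MSE = (1/6) * ((3-15)^2=144 + (7-18)^2=121 + (6-9)^2=9 + (15-17)^2=4 + (21-19)^2=4 + (25-17)^2=64). Sum = 346. MSE = 173/3.

173/3


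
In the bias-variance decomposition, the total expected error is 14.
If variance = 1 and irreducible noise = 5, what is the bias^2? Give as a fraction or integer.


Total error = bias^2 + variance + irreducible noise. So bias^2 = 14 - 1 - 5 = 8.

8


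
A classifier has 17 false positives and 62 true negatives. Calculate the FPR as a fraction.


FPR = FP / (FP + TN) = 17 / 79 = 17/79.

17/79


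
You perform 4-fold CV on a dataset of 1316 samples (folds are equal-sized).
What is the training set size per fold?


Each validation fold has 1316/4 = 329 samples. Training set = 1316 - 329 = 987.

987


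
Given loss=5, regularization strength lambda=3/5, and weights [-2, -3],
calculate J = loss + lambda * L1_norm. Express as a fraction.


L1 norm = sum(|w|) = 5. J = 5 + 3/5 * 5 = 8.

8


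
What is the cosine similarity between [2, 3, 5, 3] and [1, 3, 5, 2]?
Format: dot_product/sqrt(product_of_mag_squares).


dot = 42. |a|^2 = 47, |b|^2 = 39. cos = 42/sqrt(1833).

42/sqrt(1833)


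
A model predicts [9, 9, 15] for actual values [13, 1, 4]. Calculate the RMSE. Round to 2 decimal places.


MSE = 67.0000. RMSE = sqrt(67.0000) = 8.19.

8.19


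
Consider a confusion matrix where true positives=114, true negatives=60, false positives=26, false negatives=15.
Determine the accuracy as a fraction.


Accuracy = (TP + TN) / (TP + TN + FP + FN) = (114 + 60) / 215 = 174/215.

174/215


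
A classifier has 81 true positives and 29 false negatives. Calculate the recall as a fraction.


Recall = TP / (TP + FN) = 81 / 110 = 81/110.

81/110


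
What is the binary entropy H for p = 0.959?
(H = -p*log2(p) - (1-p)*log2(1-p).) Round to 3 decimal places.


H = -0.959*log2(0.959) - 0.041*log2(0.041) = 0.247.

0.247


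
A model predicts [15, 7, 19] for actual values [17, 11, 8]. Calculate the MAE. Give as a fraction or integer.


MAE = (1/3) * (|17-15|=2 + |11-7|=4 + |8-19|=11). Sum = 17. MAE = 17/3.

17/3


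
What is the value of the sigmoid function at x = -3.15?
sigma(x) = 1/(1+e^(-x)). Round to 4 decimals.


sigma(-3.15) = 1/(1+e^(3.15)) = 1/(1+23.336065) = 1/24.336065 = 0.0411.

0.0411


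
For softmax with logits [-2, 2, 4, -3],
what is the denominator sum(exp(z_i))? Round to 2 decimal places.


Denom = e^-2=0.1353 + e^2=7.3891 + e^4=54.5982 + e^-3=0.0498. Sum = 62.1724, which rounds to 62.17.

62.17


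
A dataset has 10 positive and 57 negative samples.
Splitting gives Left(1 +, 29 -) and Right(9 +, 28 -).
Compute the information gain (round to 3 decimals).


H(parent) = 0.6080. H(left) = 0.2108, H(right) = 0.8004. Weighted = (30/67)*0.2108 + (37/67)*0.8004 = 0.5364. IG = 0.6080 - 0.5364 = 0.0716, which rounds to 0.072.

0.072


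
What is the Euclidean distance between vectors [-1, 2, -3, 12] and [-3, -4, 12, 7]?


d = sqrt(sum of squared differences). (-1--3)^2=4, (2--4)^2=36, (-3-12)^2=225, (12-7)^2=25. Sum = 290.

sqrt(290)


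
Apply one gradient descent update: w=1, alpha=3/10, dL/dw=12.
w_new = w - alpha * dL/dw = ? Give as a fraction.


w_new = 1 - 3/10 * 12 = 1 - 18/5 = -13/5.

-13/5


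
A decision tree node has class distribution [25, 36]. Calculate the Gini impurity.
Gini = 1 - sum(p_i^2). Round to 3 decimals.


Total = 61. Proportions: 25/61, 36/61. sum(p_i^2) = 0.5163. Gini = 1 - 0.5163 = 0.4837, which rounds to 0.484.

0.484


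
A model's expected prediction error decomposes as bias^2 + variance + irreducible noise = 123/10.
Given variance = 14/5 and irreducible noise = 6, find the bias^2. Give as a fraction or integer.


Total error = bias^2 + variance + irreducible noise. So bias^2 = 123/10 - 14/5 - 6 = 7/2.

7/2


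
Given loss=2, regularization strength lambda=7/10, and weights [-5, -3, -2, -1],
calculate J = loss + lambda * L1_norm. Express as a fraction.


L1 norm = sum(|w|) = 11. J = 2 + 7/10 * 11 = 97/10.

97/10


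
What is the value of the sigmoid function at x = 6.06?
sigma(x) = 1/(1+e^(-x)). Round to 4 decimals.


sigma(6.06) = 1/(1+e^(-6.06)) = 1/(1+0.002334) = 1/1.002334 = 0.9977.

0.9977


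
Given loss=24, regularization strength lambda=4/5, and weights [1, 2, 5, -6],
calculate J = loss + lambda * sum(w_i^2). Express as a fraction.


L2 sq norm = sum(w^2) = 66. J = 24 + 4/5 * 66 = 384/5.

384/5


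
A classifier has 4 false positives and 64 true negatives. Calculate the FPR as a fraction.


FPR = FP / (FP + TN) = 4 / 68 = 1/17.

1/17


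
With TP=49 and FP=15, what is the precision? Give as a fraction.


Precision = TP / (TP + FP) = 49 / 64 = 49/64.

49/64


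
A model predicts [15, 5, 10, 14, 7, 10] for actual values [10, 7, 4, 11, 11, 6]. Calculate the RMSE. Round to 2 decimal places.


MSE = 17.6667. RMSE = sqrt(17.6667) = 4.20.

4.20


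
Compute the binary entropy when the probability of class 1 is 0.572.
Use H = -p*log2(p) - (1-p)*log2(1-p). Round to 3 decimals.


H = -0.572*log2(0.572) - 0.428*log2(0.428) = 0.985.

0.985


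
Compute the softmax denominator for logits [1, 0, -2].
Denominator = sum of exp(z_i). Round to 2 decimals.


Denom = e^1=2.7183 + e^0=1.0000 + e^-2=0.1353. Sum = 3.8536, which rounds to 3.85.

3.85


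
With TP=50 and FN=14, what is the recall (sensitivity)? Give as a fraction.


Recall = TP / (TP + FN) = 50 / 64 = 25/32.

25/32


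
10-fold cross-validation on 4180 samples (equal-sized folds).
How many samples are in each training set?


Each validation fold has 4180/10 = 418 samples. Training set = 4180 - 418 = 3762.

3762


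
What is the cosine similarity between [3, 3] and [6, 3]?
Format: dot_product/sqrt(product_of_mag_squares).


dot = 27. |a|^2 = 18, |b|^2 = 45. cos = 27/sqrt(810).

27/sqrt(810)


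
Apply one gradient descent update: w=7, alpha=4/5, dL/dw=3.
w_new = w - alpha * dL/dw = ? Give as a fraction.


w_new = 7 - 4/5 * 3 = 7 - 12/5 = 23/5.

23/5


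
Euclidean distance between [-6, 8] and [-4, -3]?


d = sqrt(sum of squared differences). (-6--4)^2=4, (8--3)^2=121. Sum = 125.

sqrt(125)


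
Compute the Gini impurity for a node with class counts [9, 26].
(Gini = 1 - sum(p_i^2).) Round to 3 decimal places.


Total = 35. Proportions: 9/35, 26/35. sum(p_i^2) = 0.6180. Gini = 1 - 0.6180 = 0.3820, which rounds to 0.382.

0.382


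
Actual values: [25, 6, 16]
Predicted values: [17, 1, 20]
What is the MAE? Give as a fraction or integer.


MAE = (1/3) * (|25-17|=8 + |6-1|=5 + |16-20|=4). Sum = 17. MAE = 17/3.

17/3


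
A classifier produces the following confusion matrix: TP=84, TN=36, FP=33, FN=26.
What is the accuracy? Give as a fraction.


Accuracy = (TP + TN) / (TP + TN + FP + FN) = (84 + 36) / 179 = 120/179.

120/179


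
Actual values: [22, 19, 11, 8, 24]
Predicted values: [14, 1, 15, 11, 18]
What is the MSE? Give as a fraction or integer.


MSE = (1/5) * ((22-14)^2=64 + (19-1)^2=324 + (11-15)^2=16 + (8-11)^2=9 + (24-18)^2=36). Sum = 449. MSE = 449/5.

449/5


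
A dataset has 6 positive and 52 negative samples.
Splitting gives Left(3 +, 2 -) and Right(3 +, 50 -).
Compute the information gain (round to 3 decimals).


H(parent) = 0.4798. H(left) = 0.9710, H(right) = 0.3138. Weighted = (5/58)*0.9710 + (53/58)*0.3138 = 0.3705. IG = 0.4798 - 0.3705 = 0.1093, which rounds to 0.109.

0.109


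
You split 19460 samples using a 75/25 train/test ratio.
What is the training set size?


Test set = 19460 * 25% = 4865. Training set = 19460 - 4865 = 14595.

14595


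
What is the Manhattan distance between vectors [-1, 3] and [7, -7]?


d = sum of absolute differences: |-1-7|=8 + |3--7|=10 = 18.

18


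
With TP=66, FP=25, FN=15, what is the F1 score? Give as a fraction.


Precision = 66/91 = 66/91. Recall = 66/81 = 22/27. F1 = 2*P*R/(P+R) = 33/43.

33/43


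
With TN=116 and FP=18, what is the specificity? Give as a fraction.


Specificity = TN / (TN + FP) = 116 / 134 = 58/67.

58/67


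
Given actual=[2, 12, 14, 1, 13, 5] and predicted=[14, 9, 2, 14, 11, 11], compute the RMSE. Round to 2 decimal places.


MSE = 84.3333. RMSE = sqrt(84.3333) = 9.18.

9.18


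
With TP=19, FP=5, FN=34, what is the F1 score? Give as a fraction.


Precision = 19/24 = 19/24. Recall = 19/53 = 19/53. F1 = 2*P*R/(P+R) = 38/77.

38/77


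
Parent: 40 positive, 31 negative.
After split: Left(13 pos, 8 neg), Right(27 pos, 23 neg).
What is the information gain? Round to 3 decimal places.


H(parent) = 0.9884. H(left) = 0.9587, H(right) = 0.9954. Weighted = (21/71)*0.9587 + (50/71)*0.9954 = 0.9845. IG = 0.9884 - 0.9845 = 0.0039, which rounds to 0.004.

0.004


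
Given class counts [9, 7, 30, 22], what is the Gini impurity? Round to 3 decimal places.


Total = 68. Proportions: 9/68, 7/68, 30/68, 22/68. sum(p_i^2) = 0.3274. Gini = 1 - 0.3274 = 0.6726, which rounds to 0.673.

0.673


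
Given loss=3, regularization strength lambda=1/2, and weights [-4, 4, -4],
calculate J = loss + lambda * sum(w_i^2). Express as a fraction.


L2 sq norm = sum(w^2) = 48. J = 3 + 1/2 * 48 = 27.

27


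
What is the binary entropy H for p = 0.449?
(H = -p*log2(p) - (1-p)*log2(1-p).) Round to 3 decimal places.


H = -0.449*log2(0.449) - 0.551*log2(0.551) = 0.992.

0.992


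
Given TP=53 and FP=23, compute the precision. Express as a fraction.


Precision = TP / (TP + FP) = 53 / 76 = 53/76.

53/76


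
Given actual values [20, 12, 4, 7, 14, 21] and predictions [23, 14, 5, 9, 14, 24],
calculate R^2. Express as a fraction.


Mean(y) = 13. SS_res = 27. SS_tot = 232. R^2 = 1 - 27/(232) = 205/232.

205/232


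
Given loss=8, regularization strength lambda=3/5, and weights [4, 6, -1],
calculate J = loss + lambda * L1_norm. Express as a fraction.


L1 norm = sum(|w|) = 11. J = 8 + 3/5 * 11 = 73/5.

73/5


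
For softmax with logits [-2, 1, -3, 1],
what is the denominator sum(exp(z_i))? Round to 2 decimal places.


Denom = e^-2=0.1353 + e^1=2.7183 + e^-3=0.0498 + e^1=2.7183. Sum = 5.6217, which rounds to 5.62.

5.62


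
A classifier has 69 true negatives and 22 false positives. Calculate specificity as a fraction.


Specificity = TN / (TN + FP) = 69 / 91 = 69/91.

69/91


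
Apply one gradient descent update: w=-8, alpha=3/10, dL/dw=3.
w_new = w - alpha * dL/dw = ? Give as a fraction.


w_new = -8 - 3/10 * 3 = -8 - 9/10 = -89/10.

-89/10


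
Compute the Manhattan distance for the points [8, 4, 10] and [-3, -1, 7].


d = sum of absolute differences: |8--3|=11 + |4--1|=5 + |10-7|=3 = 19.

19


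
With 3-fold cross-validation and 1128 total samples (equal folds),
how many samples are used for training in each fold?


Each validation fold has 1128/3 = 376 samples. Training set = 1128 - 376 = 752.

752


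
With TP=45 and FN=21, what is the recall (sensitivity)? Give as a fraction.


Recall = TP / (TP + FN) = 45 / 66 = 15/22.

15/22


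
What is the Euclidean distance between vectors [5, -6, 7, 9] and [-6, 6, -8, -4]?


d = sqrt(sum of squared differences). (5--6)^2=121, (-6-6)^2=144, (7--8)^2=225, (9--4)^2=169. Sum = 659.

sqrt(659)


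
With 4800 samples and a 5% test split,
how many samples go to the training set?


Test set = 4800 * 5% = 240. Training set = 4800 - 240 = 4560.

4560


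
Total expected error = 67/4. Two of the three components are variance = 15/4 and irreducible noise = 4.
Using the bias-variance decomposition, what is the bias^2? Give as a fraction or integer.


Total error = bias^2 + variance + irreducible noise. So bias^2 = 67/4 - 15/4 - 4 = 9.

9


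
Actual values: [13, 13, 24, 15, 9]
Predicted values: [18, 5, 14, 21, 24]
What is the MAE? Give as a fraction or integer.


MAE = (1/5) * (|13-18|=5 + |13-5|=8 + |24-14|=10 + |15-21|=6 + |9-24|=15). Sum = 44. MAE = 44/5.

44/5


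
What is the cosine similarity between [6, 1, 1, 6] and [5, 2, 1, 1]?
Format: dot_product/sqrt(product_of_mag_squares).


dot = 39. |a|^2 = 74, |b|^2 = 31. cos = 39/sqrt(2294).

39/sqrt(2294)


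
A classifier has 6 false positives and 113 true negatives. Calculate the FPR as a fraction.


FPR = FP / (FP + TN) = 6 / 119 = 6/119.

6/119


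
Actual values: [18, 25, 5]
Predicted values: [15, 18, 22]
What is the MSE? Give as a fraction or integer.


MSE = (1/3) * ((18-15)^2=9 + (25-18)^2=49 + (5-22)^2=289). Sum = 347. MSE = 347/3.

347/3


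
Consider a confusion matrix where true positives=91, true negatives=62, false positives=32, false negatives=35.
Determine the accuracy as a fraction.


Accuracy = (TP + TN) / (TP + TN + FP + FN) = (91 + 62) / 220 = 153/220.

153/220


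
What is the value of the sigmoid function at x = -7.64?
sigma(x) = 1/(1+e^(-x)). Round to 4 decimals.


sigma(-7.64) = 1/(1+e^(7.64)) = 1/(1+2079.743817) = 1/2080.743817 = 0.0005.

0.0005


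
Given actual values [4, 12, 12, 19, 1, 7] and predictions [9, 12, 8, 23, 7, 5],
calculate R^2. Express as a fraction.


Mean(y) = 55/6. SS_res = 97. SS_tot = 1265/6. R^2 = 1 - 97/(1265/6) = 683/1265.

683/1265


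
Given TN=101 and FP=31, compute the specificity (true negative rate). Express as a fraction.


Specificity = TN / (TN + FP) = 101 / 132 = 101/132.

101/132


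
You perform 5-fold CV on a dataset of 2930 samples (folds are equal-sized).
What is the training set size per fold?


Each validation fold has 2930/5 = 586 samples. Training set = 2930 - 586 = 2344.

2344


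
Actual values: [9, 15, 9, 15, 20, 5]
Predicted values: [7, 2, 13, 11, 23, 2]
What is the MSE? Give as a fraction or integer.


MSE = (1/6) * ((9-7)^2=4 + (15-2)^2=169 + (9-13)^2=16 + (15-11)^2=16 + (20-23)^2=9 + (5-2)^2=9). Sum = 223. MSE = 223/6.

223/6


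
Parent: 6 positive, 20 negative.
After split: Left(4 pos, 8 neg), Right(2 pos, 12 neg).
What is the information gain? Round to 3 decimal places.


H(parent) = 0.7793. H(left) = 0.9183, H(right) = 0.5917. Weighted = (12/26)*0.9183 + (14/26)*0.5917 = 0.7424. IG = 0.7793 - 0.7424 = 0.0369, which rounds to 0.037.

0.037


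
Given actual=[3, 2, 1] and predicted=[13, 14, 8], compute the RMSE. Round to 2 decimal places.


MSE = 97.6667. RMSE = sqrt(97.6667) = 9.88.

9.88


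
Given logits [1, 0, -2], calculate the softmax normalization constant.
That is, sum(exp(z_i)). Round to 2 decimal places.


Denom = e^1=2.7183 + e^0=1.0000 + e^-2=0.1353. Sum = 3.8536, which rounds to 3.85.

3.85
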